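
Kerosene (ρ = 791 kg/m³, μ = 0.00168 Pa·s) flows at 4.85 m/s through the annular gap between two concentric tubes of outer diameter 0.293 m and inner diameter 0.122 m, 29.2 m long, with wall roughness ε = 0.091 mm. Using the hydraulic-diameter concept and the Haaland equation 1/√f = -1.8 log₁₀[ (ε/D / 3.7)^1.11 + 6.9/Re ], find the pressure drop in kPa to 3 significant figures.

Hydraulic diameter D_h = 4A/P = D_o - D_i = 0.293 - 0.122 = 0.171 m.
Re = ρVD_h/μ = 791·4.85·0.171/0.00168 = 3.905e+05.
ε/D_h = 9.1e-05/0.171 = 0.000532; Haaland gives 1/√f = -1.8 log₁₀[5.44e-05+1.77e-05] = 7.457, so f = 0.01799.
ΔP = f(L/D_h)(ρV²/2) = 0.01799·29.2/0.171·9303 = 2.857e+04 Pa.
ΔP = 28.6 kPa.

ΔP ≈ 28.6 kPa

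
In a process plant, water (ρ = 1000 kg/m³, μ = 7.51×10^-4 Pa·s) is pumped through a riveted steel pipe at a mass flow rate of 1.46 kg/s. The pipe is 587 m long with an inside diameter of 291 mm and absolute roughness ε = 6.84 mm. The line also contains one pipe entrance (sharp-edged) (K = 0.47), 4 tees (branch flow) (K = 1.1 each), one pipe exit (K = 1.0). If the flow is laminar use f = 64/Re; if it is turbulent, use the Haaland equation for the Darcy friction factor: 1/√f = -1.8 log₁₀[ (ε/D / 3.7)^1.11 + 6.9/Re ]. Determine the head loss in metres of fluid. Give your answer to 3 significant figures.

h_f ≈ 0.00291 m

A = πD²/4 = π(0.291)²/4 = 0.06651 m²; mean velocity V = ṁ/(ρA) = 1.46/(1000 · 0.06651) = 0.02195 m/s.
Reynolds number Re = ρVD/μ = 1000 · 0.02195 · 0.291 / 0.000751 = 8506.
Re > 4000 → turbulent. Relative roughness ε/D = 0.00684/0.291 = 0.0235. Haaland: 1/√f = -1.8 log₁₀[(0.0235/3.7)^1.11 + 6.9/8506] = -1.8 log₁₀[0.00364 + 0.000811] = 4.232, so f = 0.05582.
Total minor-loss coefficient ΣK = 1·0.47 + 4·1.1 + 1·1 = 5.87.
ΔP = [f·L/D + ΣK]·(ρV²/2) = [0.05582·587/0.291 + 5.87]·(1000·0.02195²/2) = [112.6 + 5.87]·0.2409 = 28.55 Pa.
Head loss h_f = ΔP/(ρg) = 28.55/(1000·9.81) = 0.00291 m.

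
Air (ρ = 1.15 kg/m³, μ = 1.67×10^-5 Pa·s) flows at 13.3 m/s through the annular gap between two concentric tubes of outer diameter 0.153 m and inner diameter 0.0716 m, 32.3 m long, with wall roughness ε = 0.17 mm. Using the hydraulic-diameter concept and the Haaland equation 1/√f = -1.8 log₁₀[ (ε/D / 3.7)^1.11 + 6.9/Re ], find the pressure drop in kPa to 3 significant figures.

ΔP ≈ 1.04 kPa

Hydraulic diameter D_h = 4A/P = D_o - D_i = 0.153 - 0.0716 = 0.0814 m.
Re = ρVD_h/μ = 1.15·13.3·0.0814/1.67e-05 = 7.455e+04.
ε/D_h = 0.00017/0.0814 = 0.00209; Haaland gives 1/√f = -1.8 log₁₀[0.000248+9.26e-05] = 6.242, so f = 0.02566.
ΔP = f(L/D_h)(ρV²/2) = 0.02566·32.3/0.0814·101.7 = 1036 Pa.
ΔP = 1.04 kPa.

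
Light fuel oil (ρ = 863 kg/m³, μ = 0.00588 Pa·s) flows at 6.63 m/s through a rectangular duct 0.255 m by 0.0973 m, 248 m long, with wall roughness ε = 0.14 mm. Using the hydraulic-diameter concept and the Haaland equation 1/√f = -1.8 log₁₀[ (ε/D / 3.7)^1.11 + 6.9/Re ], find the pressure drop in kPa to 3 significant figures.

ΔP ≈ 714 kPa

Hydraulic diameter D_h = 4A/P = 4·(0.255·0.0973)/(2·(0.255+0.0973)) = 0.09925/0.7046 = 0.1409 m.
Re = ρVD_h/μ = 863·6.63·0.1409/0.00588 = 1.371e+05.
ε/D_h = 0.00014/0.1409 = 0.000994; Haaland gives 1/√f = -1.8 log₁₀[0.000109+5.03e-05] = 6.837, so f = 0.02139.
ΔP = f(L/D_h)(ρV²/2) = 0.02139·248/0.1409·1.897e+04 = 7.144e+05 Pa.
ΔP = 714 kPa.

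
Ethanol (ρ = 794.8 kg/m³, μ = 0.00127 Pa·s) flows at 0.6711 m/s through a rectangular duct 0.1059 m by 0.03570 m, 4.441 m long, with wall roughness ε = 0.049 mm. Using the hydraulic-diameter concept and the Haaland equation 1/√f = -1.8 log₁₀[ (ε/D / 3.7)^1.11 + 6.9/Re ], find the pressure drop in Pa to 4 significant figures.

Hydraulic diameter D_h = 4A/P = 4·(0.1059·0.0357)/(2·(0.1059+0.0357)) = 0.01512/0.2832 = 0.0534 m.
Re = ρVD_h/μ = 794.8·0.6711·0.0534/0.00127 = 2.243e+04.
ε/D_h = 4.9e-05/0.0534 = 0.000918; Haaland gives 1/√f = -1.8 log₁₀[9.95e-05+0.000308] = 6.102, so f = 0.02685.
ΔP = f(L/D_h)(ρV²/2) = 0.02685·4.441/0.0534·179 = 399.7 Pa.

ΔP ≈ 399.7 Pa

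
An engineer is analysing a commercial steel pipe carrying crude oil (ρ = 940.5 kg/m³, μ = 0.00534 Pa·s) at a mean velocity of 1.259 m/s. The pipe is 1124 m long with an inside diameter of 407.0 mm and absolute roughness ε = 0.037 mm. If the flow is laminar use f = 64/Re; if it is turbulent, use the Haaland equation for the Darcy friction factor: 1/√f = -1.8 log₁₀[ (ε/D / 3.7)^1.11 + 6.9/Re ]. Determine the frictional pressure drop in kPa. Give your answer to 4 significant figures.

Reynolds number Re = ρVD/μ = 940.5 · 1.259 · 0.407 / 0.00534 = 9.025e+04.
Re > 4000 → turbulent. Relative roughness ε/D = 3.7e-05/0.407 = 9.09e-05. Haaland: 1/√f = -1.8 log₁₀[(9.09e-05/3.7)^1.11 + 6.9/9.025e+04] = -1.8 log₁₀[7.64e-06 + 7.65e-05] = 7.335, so f = 0.01858.
Darcy-Weisbach: ΔP = f(L/D)(ρV²/2) = 0.01858·(1124/0.407)·(940.5·1.259²/2) = 0.01858·2762·745.4 = 3.826e+04 Pa.
ΔP = 3.826e+04 Pa = 38.26 kPa.

ΔP ≈ 38.26 kPa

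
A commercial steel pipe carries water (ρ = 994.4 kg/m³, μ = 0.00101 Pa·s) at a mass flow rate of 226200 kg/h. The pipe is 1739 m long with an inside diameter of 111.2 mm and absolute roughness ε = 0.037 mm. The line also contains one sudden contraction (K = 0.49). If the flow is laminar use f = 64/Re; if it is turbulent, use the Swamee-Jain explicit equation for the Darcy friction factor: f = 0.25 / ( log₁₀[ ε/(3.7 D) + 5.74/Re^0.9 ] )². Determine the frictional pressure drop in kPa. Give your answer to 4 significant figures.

ṁ = 226200 kg/h = 226200/3600 = 62.83 kg/s.
A = πD²/4 = π(0.1112)²/4 = 0.009712 m²; mean velocity V = ṁ/(ρA) = 62.83/(994.4 · 0.009712) = 6.506 m/s.
Reynolds number Re = ρVD/μ = 994.4 · 6.506 · 0.1112 / 0.00101 = 7.123e+05.
Re > 4000 → turbulent. Relative roughness ε/D = 3.7e-05/0.1112 = 0.000333. Swamee-Jain: f = 0.25/(log₁₀[0.000333/3.7 + 5.74/7.123e+05^0.9])² = 0.25/(log₁₀[8.99e-05 + 3.1e-05])² = 0.25/(-3.917)² = 0.01629.
Total minor-loss coefficient ΣK = 1·0.49 = 0.49.
ΔP = [f·L/D + ΣK]·(ρV²/2) = [0.01629·1739/0.1112 + 0.49]·(994.4·6.506²/2) = [254.8 + 0.49]·2.105e+04 = 5.372e+06 Pa.
ΔP = 5.372e+06 Pa = 5372 kPa.

ΔP ≈ 5372 kPa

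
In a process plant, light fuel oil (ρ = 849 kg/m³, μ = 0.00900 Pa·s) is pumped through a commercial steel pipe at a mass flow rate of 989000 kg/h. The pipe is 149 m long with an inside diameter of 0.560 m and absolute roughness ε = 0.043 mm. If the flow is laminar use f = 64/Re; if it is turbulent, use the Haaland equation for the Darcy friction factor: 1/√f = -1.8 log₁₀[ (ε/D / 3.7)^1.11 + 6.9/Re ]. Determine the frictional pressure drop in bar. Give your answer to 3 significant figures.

ṁ = 989000 kg/h = 989000/3600 = 274.7 kg/s.
A = πD²/4 = π(0.56)²/4 = 0.2463 m²; mean velocity V = ṁ/(ρA) = 274.7/(849 · 0.2463) = 1.314 m/s.
Reynolds number Re = ρVD/μ = 849 · 1.314 · 0.56 / 0.009 = 6.94e+04.
Re > 4000 → turbulent. Relative roughness ε/D = 4.3e-05/0.56 = 7.68e-05. Haaland: 1/√f = -1.8 log₁₀[(7.68e-05/3.7)^1.11 + 6.9/6.94e+04] = -1.8 log₁₀[6.34e-06 + 9.94e-05] = 7.156, so f = 0.01953.
Darcy-Weisbach: ΔP = f(L/D)(ρV²/2) = 0.01953·(149/0.56)·(849·1.314²/2) = 0.01953·266.1·732.7 = 3807 Pa.
ΔP = 3807 Pa = 0.0381 bar.

ΔP ≈ 0.0381 bar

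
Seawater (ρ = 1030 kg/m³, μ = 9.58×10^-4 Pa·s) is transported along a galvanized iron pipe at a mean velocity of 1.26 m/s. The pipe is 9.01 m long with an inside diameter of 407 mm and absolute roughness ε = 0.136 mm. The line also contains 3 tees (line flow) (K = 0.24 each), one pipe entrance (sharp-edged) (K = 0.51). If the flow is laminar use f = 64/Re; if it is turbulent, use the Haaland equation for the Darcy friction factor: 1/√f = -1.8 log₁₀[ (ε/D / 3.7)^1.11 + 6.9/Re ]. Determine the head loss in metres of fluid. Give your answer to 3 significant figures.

h_f ≈ 0.129 m

Reynolds number Re = ρVD/μ = 1030 · 1.26 · 0.407 / 0.000958 = 5.514e+05.
Re > 4000 → turbulent. Relative roughness ε/D = 0.000136/0.407 = 0.000334. Haaland: 1/√f = -1.8 log₁₀[(0.000334/3.7)^1.11 + 6.9/5.514e+05] = -1.8 log₁₀[3.24e-05 + 1.25e-05] = 7.825, so f = 0.01633.
Total minor-loss coefficient ΣK = 3·0.24 + 1·0.51 = 1.23.
ΔP = [f·L/D + ΣK]·(ρV²/2) = [0.01633·9.01/0.407 + 1.23]·(1030·1.26²/2) = [0.3615 + 1.23]·817.6 = 1301 Pa.
Head loss h_f = ΔP/(ρg) = 1301/(1030·9.81) = 0.129 m.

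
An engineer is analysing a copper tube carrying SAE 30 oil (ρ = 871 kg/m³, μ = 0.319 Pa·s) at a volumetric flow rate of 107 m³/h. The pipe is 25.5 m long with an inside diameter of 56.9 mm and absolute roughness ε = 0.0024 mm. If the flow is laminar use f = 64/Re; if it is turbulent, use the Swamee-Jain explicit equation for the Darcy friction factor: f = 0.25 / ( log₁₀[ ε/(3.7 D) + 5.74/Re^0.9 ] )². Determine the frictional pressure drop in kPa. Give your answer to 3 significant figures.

ΔP ≈ 940 kPa

Q = 107 m³/h = 107/3600 = 0.02972 m³/s.
Cross-sectional area A = πD²/4 = π(0.0569)²/4 = 0.002543 m²; mean velocity V = Q/A = 0.02972/0.002543 = 11.69 m/s.
Reynolds number Re = ρVD/μ = 871 · 11.69 · 0.0569 / 0.319 = 1816.
Re < 2300 → laminar flow, so f = 64/Re = 64/1816 = 0.03524 (the turbulent correlation is not needed).
Darcy-Weisbach: ΔP = f(L/D)(ρV²/2) = 0.03524·(25.5/0.0569)·(871·11.69²/2) = 0.03524·448.2·5.95e+04 = 9.398e+05 Pa.
ΔP = 9.398e+05 Pa = 940 kPa.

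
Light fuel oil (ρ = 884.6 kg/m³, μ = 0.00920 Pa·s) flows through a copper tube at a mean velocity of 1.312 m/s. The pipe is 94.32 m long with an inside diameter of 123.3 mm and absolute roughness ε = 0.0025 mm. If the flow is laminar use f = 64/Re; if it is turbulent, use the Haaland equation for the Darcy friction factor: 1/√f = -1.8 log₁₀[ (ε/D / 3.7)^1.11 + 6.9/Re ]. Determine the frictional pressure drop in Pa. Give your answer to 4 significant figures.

ΔP ≈ 16000 Pa

Reynolds number Re = ρVD/μ = 884.6 · 1.312 · 0.1233 / 0.0092 = 1.555e+04.
Re > 4000 → turbulent. Relative roughness ε/D = 2.5e-06/0.1233 = 2.03e-05. Haaland: 1/√f = -1.8 log₁₀[(2.03e-05/3.7)^1.11 + 6.9/1.555e+04] = -1.8 log₁₀[1.45e-06 + 0.000444] = 6.033, so f = 0.02748.
Darcy-Weisbach: ΔP = f(L/D)(ρV²/2) = 0.02748·(94.32/0.1233)·(884.6·1.312²/2) = 0.02748·765·761.4 = 1.6e+04 Pa.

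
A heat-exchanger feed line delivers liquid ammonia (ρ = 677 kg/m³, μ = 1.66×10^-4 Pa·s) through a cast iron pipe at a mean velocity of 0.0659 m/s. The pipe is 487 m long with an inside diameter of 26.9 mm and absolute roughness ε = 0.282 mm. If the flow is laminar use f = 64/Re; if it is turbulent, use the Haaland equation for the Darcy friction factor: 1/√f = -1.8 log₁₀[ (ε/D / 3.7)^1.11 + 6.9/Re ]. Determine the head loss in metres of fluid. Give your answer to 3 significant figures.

h_f ≈ 0.181 m

Reynolds number Re = ρVD/μ = 677 · 0.0659 · 0.0269 / 0.000166 = 7230.
Re > 4000 → turbulent. Relative roughness ε/D = 0.000282/0.0269 = 0.0105. Haaland: 1/√f = -1.8 log₁₀[(0.0105/3.7)^1.11 + 6.9/7230] = -1.8 log₁₀[0.00149 + 0.000954] = 4.703, so f = 0.04522.
Darcy-Weisbach: ΔP = f(L/D)(ρV²/2) = 0.04522·(487/0.0269)·(677·0.0659²/2) = 0.04522·1.81e+04·1.47 = 1203 Pa.
Head loss h_f = ΔP/(ρg) = 1203/(677·9.81) = 0.181 m.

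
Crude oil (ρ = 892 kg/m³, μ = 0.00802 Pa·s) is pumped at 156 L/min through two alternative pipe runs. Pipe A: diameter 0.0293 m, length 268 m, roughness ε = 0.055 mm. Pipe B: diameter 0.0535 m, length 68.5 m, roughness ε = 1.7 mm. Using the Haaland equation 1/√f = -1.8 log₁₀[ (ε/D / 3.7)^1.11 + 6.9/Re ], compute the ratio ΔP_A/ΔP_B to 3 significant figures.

Pipe A: V = Q/A = 0.0026/0.0006743 = 3.856 m/s; Re = 1.257e+04; ε/D = 0.00188; Haaland → f = 0.03183; ΔP_A = f(L/D)(ρV²/2) = 1.931e+06 Pa.
Pipe B: V = Q/A = 0.0026/0.002248 = 1.157 m/s; Re = 6882; ε/D = 0.0318; Haaland → f = 0.06289; ΔP_B = f(L/D)(ρV²/2) = 4.804e+04 Pa.
ΔP_A/ΔP_B = 1.931e+06/4.804e+04 = 40.2.

ΔP_A/ΔP_B ≈ 40.2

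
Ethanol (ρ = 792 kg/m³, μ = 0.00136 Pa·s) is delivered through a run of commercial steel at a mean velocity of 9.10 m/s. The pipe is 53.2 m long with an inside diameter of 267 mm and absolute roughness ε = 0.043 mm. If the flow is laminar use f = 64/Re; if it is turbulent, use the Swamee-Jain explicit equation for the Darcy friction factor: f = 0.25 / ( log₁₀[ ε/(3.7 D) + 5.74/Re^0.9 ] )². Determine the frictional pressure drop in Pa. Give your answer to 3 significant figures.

Reynolds number Re = ρVD/μ = 792 · 9.1 · 0.267 / 0.00136 = 1.415e+06.
Re > 4000 → turbulent. Relative roughness ε/D = 4.3e-05/0.267 = 0.000161. Swamee-Jain: f = 0.25/(log₁₀[0.000161/3.7 + 5.74/1.415e+06^0.9])² = 0.25/(log₁₀[4.35e-05 + 1.67e-05])² = 0.25/(-4.22)² = 0.01404.
Darcy-Weisbach: ΔP = f(L/D)(ρV²/2) = 0.01404·(53.2/0.267)·(792·9.1²/2) = 0.01404·199.3·3.279e+04 = 9.172e+04 Pa.

ΔP ≈ 91700 Pa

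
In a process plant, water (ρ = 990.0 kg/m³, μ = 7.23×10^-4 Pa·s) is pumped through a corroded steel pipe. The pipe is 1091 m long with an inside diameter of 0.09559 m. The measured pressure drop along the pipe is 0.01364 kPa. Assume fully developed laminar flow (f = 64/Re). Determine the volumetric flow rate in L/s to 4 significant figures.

For laminar flow, f = 64/Re with Re = ρVD/μ, so Darcy-Weisbach reduces to ΔP = 32μLV/D². Solving for V: V = ΔP·D²/(32μL) = 13.64·(0.09559)²/(32·0.000723·1091) = 0.004938 m/s.
Check: Re = ρVD/μ = 990·0.004938·0.09559/0.000723 = 646.3 < 2300, so the laminar assumption holds.
Q = V·A = 0.004938·(π/4·0.09559²) = 3.544e-05 m³/s = 0.03544 L/s.

Q ≈ 0.03544 L/s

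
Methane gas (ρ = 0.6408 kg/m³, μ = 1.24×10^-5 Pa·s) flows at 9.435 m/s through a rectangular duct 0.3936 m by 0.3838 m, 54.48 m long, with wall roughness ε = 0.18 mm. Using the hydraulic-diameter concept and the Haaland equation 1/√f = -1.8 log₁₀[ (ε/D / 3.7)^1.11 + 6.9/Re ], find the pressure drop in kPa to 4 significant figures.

Hydraulic diameter D_h = 4A/P = 4·(0.3936·0.3838)/(2·(0.3936+0.3838)) = 0.6043/1.555 = 0.3886 m.
Re = ρVD_h/μ = 0.6408·9.435·0.3886/1.24e-05 = 1.895e+05.
ε/D_h = 0.00018/0.3886 = 0.000463; Haaland gives 1/√f = -1.8 log₁₀[4.66e-05+3.64e-05] = 7.346, so f = 0.01853.
ΔP = f(L/D_h)(ρV²/2) = 0.01853·54.48/0.3886·28.52 = 74.1 Pa.
ΔP = 0.07410 kPa.

ΔP ≈ 0.07410 kPa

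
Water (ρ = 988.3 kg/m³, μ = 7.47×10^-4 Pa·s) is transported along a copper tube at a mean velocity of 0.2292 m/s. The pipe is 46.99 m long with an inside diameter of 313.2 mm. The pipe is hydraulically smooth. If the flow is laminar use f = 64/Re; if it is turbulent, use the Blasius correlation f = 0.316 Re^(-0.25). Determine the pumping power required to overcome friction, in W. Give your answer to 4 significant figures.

P ≈ 1.238 W

Reynolds number Re = ρVD/μ = 988.3 · 0.2292 · 0.3132 / 0.000747 = 9.497e+04.
Re > 4000 → turbulent. Smooth-pipe (Blasius): f = 0.316 Re^(-0.25) = 0.316/(9.497e+04)^0.25 = 0.018.
Darcy-Weisbach: ΔP = f(L/D)(ρV²/2) = 0.018·(46.99/0.3132)·(988.3·0.2292²/2) = 0.018·150·25.96 = 70.11 Pa.
Q = V·A = 0.2292·0.07704 = 0.01766 m³/s.
Pumping power P = QΔP = 0.01766·70.11 = 1.2380 W = 1.238 W.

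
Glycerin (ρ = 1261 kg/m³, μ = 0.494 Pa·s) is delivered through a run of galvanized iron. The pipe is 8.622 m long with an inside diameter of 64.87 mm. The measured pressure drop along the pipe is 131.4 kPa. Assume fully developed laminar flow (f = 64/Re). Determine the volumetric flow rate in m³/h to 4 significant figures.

For laminar flow, f = 64/Re with Re = ρVD/μ, so Darcy-Weisbach reduces to ΔP = 32μLV/D². Solving for V: V = ΔP·D²/(32μL) = 1.314e+05·(0.06487)²/(32·0.494·8.622) = 4.057 m/s.
Check: Re = ρVD/μ = 1261·4.057·0.06487/0.494 = 671.8 < 2300, so the laminar assumption holds.
Q = V·A = 4.057·(π/4·0.06487²) = 0.01341 m³/s = 48.27 m³/h.

Q ≈ 48.27 m³/h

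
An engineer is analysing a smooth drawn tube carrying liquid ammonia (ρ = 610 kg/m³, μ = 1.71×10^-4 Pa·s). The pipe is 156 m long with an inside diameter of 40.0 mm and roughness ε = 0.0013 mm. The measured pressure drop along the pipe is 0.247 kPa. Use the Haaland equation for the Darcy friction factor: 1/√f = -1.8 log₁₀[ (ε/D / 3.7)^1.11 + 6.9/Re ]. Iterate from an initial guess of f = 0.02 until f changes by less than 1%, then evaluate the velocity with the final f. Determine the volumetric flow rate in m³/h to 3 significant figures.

Q ≈ 0.380 m³/h

Rearranging Darcy-Weisbach: V = √(2·ΔP·D/(f·L·ρ)). With ε/D = 1.3e-06/0.04 = 3.25e-05, iterate starting from f = 0.02:
  f = 0.02 → V = √(2·247·0.04/(0.02·156·610)) = 0.1019 m/s; Re = ρVD/μ = 1.454e+04; f → 0.02798
  f = 0.02798 → V = 0.08615 m/s; Re = 1.229e+04; f → 0.02924
  f = 0.02924 → V = 0.08427 m/s; Re = 1.202e+04; f → 0.02941
Converged (Δf/f < 1%). With the final f = 0.02941: V = √(2·247·0.04/(0.02941·156·610)) = 0.08402 m/s.
Q = V·A = 0.08402·(π/4·0.04²) = 0.0001056 m³/s = 0.380 m³/h.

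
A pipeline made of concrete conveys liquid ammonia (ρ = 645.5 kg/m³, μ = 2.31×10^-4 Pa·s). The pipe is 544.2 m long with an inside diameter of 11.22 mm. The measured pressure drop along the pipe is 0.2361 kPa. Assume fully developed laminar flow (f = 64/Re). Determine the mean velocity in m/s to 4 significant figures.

V ≈ 0.007389 m/s

For laminar flow, f = 64/Re with Re = ρVD/μ, so Darcy-Weisbach reduces to ΔP = 32μLV/D². Solving for V: V = ΔP·D²/(32μL) = 236.1·(0.01122)²/(32·0.000231·544.2) = 0.007389 m/s.
Check: Re = ρVD/μ = 645.5·0.007389·0.01122/0.000231 = 231.7 < 2300, so the laminar assumption holds.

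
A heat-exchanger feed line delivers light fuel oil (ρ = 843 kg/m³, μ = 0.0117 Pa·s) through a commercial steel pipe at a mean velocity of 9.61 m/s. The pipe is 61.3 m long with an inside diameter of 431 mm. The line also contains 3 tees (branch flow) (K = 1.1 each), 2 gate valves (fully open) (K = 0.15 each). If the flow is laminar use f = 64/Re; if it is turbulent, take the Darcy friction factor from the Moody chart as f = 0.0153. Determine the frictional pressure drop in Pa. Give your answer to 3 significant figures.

ΔP ≈ 225000 Pa

Reynolds number Re = ρVD/μ = 843 · 9.61 · 0.431 / 0.0117 = 2.984e+05.
Re > 4000 → turbulent; use the Moody-chart value f = 0.0153.
Total minor-loss coefficient ΣK = 3·1.1 + 2·0.15 = 3.6.
ΔP = [f·L/D + ΣK]·(ρV²/2) = [0.0153·61.3/0.431 + 3.6]·(843·9.61²/2) = [2.176 + 3.6]·3.893e+04 = 2.248e+05 Pa.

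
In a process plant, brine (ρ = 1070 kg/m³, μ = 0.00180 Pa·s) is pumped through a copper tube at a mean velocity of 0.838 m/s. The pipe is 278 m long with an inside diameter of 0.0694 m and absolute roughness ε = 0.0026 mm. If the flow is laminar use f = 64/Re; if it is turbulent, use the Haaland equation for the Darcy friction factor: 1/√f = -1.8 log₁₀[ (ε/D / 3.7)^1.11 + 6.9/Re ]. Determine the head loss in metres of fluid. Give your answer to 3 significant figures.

h_f ≈ 3.24 m

Reynolds number Re = ρVD/μ = 1070 · 0.838 · 0.0694 / 0.0018 = 3.457e+04.
Re > 4000 → turbulent. Relative roughness ε/D = 2.6e-06/0.0694 = 3.75e-05. Haaland: 1/√f = -1.8 log₁₀[(3.75e-05/3.7)^1.11 + 6.9/3.457e+04] = -1.8 log₁₀[2.86e-06 + 0.0002] = 6.649, so f = 0.02262.
Darcy-Weisbach: ΔP = f(L/D)(ρV²/2) = 0.02262·(278/0.0694)·(1070·0.838²/2) = 0.02262·4006·375.7 = 3.405e+04 Pa.
Head loss h_f = ΔP/(ρg) = 3.405e+04/(1070·9.81) = 3.24 m.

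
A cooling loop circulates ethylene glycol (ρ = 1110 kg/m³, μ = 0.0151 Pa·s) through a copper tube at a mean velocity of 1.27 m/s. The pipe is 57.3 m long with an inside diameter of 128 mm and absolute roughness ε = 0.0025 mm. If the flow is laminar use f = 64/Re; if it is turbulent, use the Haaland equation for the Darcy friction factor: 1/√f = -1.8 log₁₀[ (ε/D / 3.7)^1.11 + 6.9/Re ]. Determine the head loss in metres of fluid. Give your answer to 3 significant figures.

Reynolds number Re = ρVD/μ = 1110 · 1.27 · 0.128 / 0.0151 = 1.195e+04.
Re > 4000 → turbulent. Relative roughness ε/D = 2.5e-06/0.128 = 1.95e-05. Haaland: 1/√f = -1.8 log₁₀[(1.95e-05/3.7)^1.11 + 6.9/1.195e+04] = -1.8 log₁₀[1.39e-06 + 0.000577] = 5.827, so f = 0.02945.
Darcy-Weisbach: ΔP = f(L/D)(ρV²/2) = 0.02945·(57.3/0.128)·(1110·1.27²/2) = 0.02945·447.7·895.2 = 1.18e+04 Pa.
Head loss h_f = ΔP/(ρg) = 1.18e+04/(1110·9.81) = 1.08 m.

h_f ≈ 1.08 m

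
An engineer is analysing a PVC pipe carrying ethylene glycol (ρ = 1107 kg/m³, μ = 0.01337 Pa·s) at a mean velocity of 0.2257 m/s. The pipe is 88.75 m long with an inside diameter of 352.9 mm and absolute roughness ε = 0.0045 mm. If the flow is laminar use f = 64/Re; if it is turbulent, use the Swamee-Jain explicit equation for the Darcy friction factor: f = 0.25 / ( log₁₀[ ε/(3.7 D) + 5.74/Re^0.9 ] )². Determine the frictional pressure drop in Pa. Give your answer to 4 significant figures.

Reynolds number Re = ρVD/μ = 1107 · 0.2257 · 0.3529 / 0.0134 = 6595.
Re > 4000 → turbulent. Relative roughness ε/D = 4.5e-06/0.3529 = 1.28e-05. Swamee-Jain: f = 0.25/(log₁₀[1.28e-05/3.7 + 5.74/6595^0.9])² = 0.25/(log₁₀[3.45e-06 + 0.0021])² = 0.25/(-2.678)² = 0.03487.
Darcy-Weisbach: ΔP = f(L/D)(ρV²/2) = 0.03487·(88.75/0.3529)·(1107·0.2257²/2) = 0.03487·251.5·28.2 = 247.2 Pa.

ΔP ≈ 247.2 Pa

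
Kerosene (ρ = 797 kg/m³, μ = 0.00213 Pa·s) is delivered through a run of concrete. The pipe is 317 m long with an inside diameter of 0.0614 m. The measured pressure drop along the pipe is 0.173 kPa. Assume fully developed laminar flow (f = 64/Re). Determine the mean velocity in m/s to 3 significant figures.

For laminar flow, f = 64/Re with Re = ρVD/μ, so Darcy-Weisbach reduces to ΔP = 32μLV/D². Solving for V: V = ΔP·D²/(32μL) = 173·(0.0614)²/(32·0.00213·317) = 0.03019 m/s.
Check: Re = ρVD/μ = 797·0.03019·0.0614/0.00213 = 693.5 < 2300, so the laminar assumption holds.

V ≈ 0.0302 m/s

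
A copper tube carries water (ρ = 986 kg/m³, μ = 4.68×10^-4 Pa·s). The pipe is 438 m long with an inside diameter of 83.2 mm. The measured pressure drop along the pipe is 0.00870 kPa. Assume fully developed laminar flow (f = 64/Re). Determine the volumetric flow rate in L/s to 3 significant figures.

For laminar flow, f = 64/Re with Re = ρVD/μ, so Darcy-Weisbach reduces to ΔP = 32μLV/D². Solving for V: V = ΔP·D²/(32μL) = 8.7·(0.0832)²/(32·0.000468·438) = 0.009181 m/s.
Check: Re = ρVD/μ = 986·0.009181·0.0832/0.000468 = 1609 < 2300, so the laminar assumption holds.
Q = V·A = 0.009181·(π/4·0.0832²) = 4.992e-05 m³/s = 0.0499 L/s.

Q ≈ 0.0499 L/s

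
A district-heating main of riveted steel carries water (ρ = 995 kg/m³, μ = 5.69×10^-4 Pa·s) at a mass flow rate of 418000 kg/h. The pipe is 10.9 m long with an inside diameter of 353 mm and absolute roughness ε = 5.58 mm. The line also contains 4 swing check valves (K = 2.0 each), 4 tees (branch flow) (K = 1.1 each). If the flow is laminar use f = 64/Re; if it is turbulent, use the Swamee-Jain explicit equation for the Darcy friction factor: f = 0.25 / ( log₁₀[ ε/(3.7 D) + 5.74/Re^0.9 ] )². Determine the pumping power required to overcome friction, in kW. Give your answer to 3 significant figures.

P ≈ 1.14 kW

ṁ = 418000 kg/h = 418000/3600 = 116.1 kg/s.
A = πD²/4 = π(0.353)²/4 = 0.09787 m²; mean velocity V = ṁ/(ρA) = 116.1/(995 · 0.09787) = 1.192 m/s.
Reynolds number Re = ρVD/μ = 995 · 1.192 · 0.353 / 0.000569 = 7.36e+05.
Re > 4000 → turbulent. Relative roughness ε/D = 0.00558/0.353 = 0.0158. Swamee-Jain: f = 0.25/(log₁₀[0.0158/3.7 + 5.74/7.36e+05^0.9])² = 0.25/(log₁₀[0.00427 + 3.01e-05])² = 0.25/(-2.366)² = 0.04465.
Total minor-loss coefficient ΣK = 4·2 + 4·1.1 = 12.4.
ΔP = [f·L/D + ΣK]·(ρV²/2) = [0.04465·10.9/0.353 + 12.4]·(995·1.192²/2) = [1.379 + 12.4]·707.3 = 9746 Pa.
Q = ṁ/ρ = 116.1/995 = 0.1167 m³/s.
Pumping power P = QΔP = 0.1167·9746 = 1137 W = 1.14 kW.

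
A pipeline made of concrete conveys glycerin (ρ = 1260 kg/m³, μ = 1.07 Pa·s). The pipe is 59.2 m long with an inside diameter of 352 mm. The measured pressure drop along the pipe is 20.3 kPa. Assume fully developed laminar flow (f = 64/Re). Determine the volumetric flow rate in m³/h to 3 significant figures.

For laminar flow, f = 64/Re with Re = ρVD/μ, so Darcy-Weisbach reduces to ΔP = 32μLV/D². Solving for V: V = ΔP·D²/(32μL) = 2.03e+04·(0.352)²/(32·1.07·59.2) = 1.241 m/s.
Check: Re = ρVD/μ = 1260·1.241·0.352/1.07 = 514.3 < 2300, so the laminar assumption holds.
Q = V·A = 1.241·(π/4·0.352²) = 0.1208 m³/s = 435 m³/h.

Q ≈ 435 m³/h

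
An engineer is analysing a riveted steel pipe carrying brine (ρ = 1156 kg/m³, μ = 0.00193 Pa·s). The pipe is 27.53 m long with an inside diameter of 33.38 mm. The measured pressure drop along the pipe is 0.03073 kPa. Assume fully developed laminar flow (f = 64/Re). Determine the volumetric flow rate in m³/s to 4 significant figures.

Q ≈ 1.762×10^-5 m³/s

For laminar flow, f = 64/Re with Re = ρVD/μ, so Darcy-Weisbach reduces to ΔP = 32μLV/D². Solving for V: V = ΔP·D²/(32μL) = 30.73·(0.03338)²/(32·0.00193·27.53) = 0.02014 m/s.
Check: Re = ρVD/μ = 1156·0.02014·0.03338/0.00193 = 402.6 < 2300, so the laminar assumption holds.
Q = V·A = 0.02014·(π/4·0.03338²) = 1.762e-05 m³/s = 1.762×10^-5 m³/s.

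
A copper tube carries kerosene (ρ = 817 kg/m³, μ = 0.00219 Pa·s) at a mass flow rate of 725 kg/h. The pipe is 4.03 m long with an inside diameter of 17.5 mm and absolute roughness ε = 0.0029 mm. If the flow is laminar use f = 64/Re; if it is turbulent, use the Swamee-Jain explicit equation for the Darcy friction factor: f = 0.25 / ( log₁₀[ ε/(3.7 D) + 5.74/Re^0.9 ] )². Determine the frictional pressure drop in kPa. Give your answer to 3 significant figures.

ṁ = 725 kg/h = 725/3600 = 0.2014 kg/s.
A = πD²/4 = π(0.0175)²/4 = 0.0002405 m²; mean velocity V = ṁ/(ρA) = 0.2014/(817 · 0.0002405) = 1.025 m/s.
Reynolds number Re = ρVD/μ = 817 · 1.025 · 0.0175 / 0.00219 = 6691.
Re > 4000 → turbulent. Relative roughness ε/D = 2.9e-06/0.0175 = 0.000166. Swamee-Jain: f = 0.25/(log₁₀[0.000166/3.7 + 5.74/6691^0.9])² = 0.25/(log₁₀[4.48e-05 + 0.00207])² = 0.25/(-2.675)² = 0.03495.
Darcy-Weisbach: ΔP = f(L/D)(ρV²/2) = 0.03495·(4.03/0.0175)·(817·1.025²/2) = 0.03495·230.3·429 = 3453 Pa.
ΔP = 3453 Pa = 3.45 kPa.

ΔP ≈ 3.45 kPa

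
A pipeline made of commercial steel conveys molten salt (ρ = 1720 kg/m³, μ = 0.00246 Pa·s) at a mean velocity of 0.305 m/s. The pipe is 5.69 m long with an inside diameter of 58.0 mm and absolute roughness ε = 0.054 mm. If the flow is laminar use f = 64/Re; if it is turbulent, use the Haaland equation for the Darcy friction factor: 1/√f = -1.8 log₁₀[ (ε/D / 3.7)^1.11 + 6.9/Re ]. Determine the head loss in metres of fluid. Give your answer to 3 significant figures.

h_f ≈ 0.0142 m

Reynolds number Re = ρVD/μ = 1720 · 0.305 · 0.058 / 0.00246 = 1.237e+04.
Re > 4000 → turbulent. Relative roughness ε/D = 5.4e-05/0.058 = 0.000931. Haaland: 1/√f = -1.8 log₁₀[(0.000931/3.7)^1.11 + 6.9/1.237e+04] = -1.8 log₁₀[0.000101 + 0.000558] = 5.726, so f = 0.0305.
Darcy-Weisbach: ΔP = f(L/D)(ρV²/2) = 0.0305·(5.69/0.058)·(1720·0.305²/2) = 0.0305·98.1·80 = 239.4 Pa.
Head loss h_f = ΔP/(ρg) = 239.4/(1720·9.81) = 0.0142 m.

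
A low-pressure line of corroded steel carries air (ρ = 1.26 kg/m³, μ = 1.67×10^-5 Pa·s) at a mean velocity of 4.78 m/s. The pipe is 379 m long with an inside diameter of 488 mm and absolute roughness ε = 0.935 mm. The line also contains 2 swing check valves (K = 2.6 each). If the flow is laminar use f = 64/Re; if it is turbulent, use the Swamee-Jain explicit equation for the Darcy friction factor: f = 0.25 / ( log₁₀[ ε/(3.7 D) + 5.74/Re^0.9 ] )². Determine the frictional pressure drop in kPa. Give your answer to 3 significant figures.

ΔP ≈ 0.347 kPa

Reynolds number Re = ρVD/μ = 1.26 · 4.78 · 0.488 / 1.67e-05 = 1.76e+05.
Re > 4000 → turbulent. Relative roughness ε/D = 0.000935/0.488 = 0.00192. Swamee-Jain: f = 0.25/(log₁₀[0.00192/3.7 + 5.74/1.76e+05^0.9])² = 0.25/(log₁₀[0.000518 + 0.000109])² = 0.25/(-3.203)² = 0.02437.
Total minor-loss coefficient ΣK = 2·2.6 = 5.2.
ΔP = [f·L/D + ΣK]·(ρV²/2) = [0.02437·379/0.488 + 5.2]·(1.26·4.78²/2) = [18.93 + 5.2]·14.39 = 347.3 Pa.
ΔP = 347.3 Pa = 0.347 kPa.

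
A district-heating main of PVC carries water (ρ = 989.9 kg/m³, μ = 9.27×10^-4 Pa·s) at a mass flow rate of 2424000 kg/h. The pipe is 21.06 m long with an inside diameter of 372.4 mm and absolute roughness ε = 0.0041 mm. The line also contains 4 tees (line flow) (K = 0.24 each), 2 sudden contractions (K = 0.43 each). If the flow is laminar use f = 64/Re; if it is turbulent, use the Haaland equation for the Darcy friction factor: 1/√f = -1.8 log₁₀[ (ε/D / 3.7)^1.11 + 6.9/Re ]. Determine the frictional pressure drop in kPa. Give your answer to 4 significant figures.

ṁ = 2424000 kg/h = 2424000/3600 = 673.3 kg/s.
A = πD²/4 = π(0.3724)²/4 = 0.1089 m²; mean velocity V = ṁ/(ρA) = 673.3/(989.9 · 0.1089) = 6.245 m/s.
Reynolds number Re = ρVD/μ = 989.9 · 6.245 · 0.3724 / 0.000927 = 2.483e+06.
Re > 4000 → turbulent. Relative roughness ε/D = 4.1e-06/0.3724 = 1.1e-05. Haaland: 1/√f = -1.8 log₁₀[(1.1e-05/3.7)^1.11 + 6.9/2.483e+06] = -1.8 log₁₀[7.34e-07 + 2.78e-06] = 9.818, so f = 0.01037.
Total minor-loss coefficient ΣK = 4·0.24 + 2·0.43 = 1.82.
ΔP = [f·L/D + ΣK]·(ρV²/2) = [0.01037·21.06/0.3724 + 1.82]·(989.9·6.245²/2) = [0.5867 + 1.82]·1.93e+04 = 4.646e+04 Pa.
ΔP = 4.646e+04 Pa = 46.46 kPa.

ΔP ≈ 46.46 kPa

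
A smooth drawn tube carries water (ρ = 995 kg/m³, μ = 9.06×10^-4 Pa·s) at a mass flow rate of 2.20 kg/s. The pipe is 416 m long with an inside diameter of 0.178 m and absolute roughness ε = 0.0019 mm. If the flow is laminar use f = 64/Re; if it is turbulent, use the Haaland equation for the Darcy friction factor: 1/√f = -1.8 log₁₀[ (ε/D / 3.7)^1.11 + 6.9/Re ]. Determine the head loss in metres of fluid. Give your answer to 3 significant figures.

h_f ≈ 0.0251 m

A = πD²/4 = π(0.178)²/4 = 0.02488 m²; mean velocity V = ṁ/(ρA) = 2.2/(995 · 0.02488) = 0.08885 m/s.
Reynolds number Re = ρVD/μ = 995 · 0.08885 · 0.178 / 0.000906 = 1.737e+04.
Re > 4000 → turbulent. Relative roughness ε/D = 1.9e-06/0.178 = 1.07e-05. Haaland: 1/√f = -1.8 log₁₀[(1.07e-05/3.7)^1.11 + 6.9/1.737e+04] = -1.8 log₁₀[7.09e-07 + 0.000397] = 6.12, so f = 0.0267.
Darcy-Weisbach: ΔP = f(L/D)(ρV²/2) = 0.0267·(416/0.178)·(995·0.08885²/2) = 0.0267·2337·3.928 = 245.1 Pa.
Head loss h_f = ΔP/(ρg) = 245.1/(995·9.81) = 0.0251 m.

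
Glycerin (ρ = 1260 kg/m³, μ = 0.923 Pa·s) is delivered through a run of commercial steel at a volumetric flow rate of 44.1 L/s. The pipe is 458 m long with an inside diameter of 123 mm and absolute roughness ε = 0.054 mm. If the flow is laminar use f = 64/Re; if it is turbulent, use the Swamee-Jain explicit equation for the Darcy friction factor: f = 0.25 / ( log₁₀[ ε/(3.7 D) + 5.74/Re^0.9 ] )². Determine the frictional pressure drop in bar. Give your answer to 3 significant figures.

Q = 44.1 L/s = 44.1/1000 = 0.0441 m³/s.
Cross-sectional area A = πD²/4 = π(0.123)²/4 = 0.01188 m²; mean velocity V = Q/A = 0.0441/0.01188 = 3.711 m/s.
Reynolds number Re = ρVD/μ = 1260 · 3.711 · 0.123 / 0.923 = 623.2.
Re < 2300 → laminar flow, so f = 64/Re = 64/623.2 = 0.1027 (the turbulent correlation is not needed).
Darcy-Weisbach: ΔP = f(L/D)(ρV²/2) = 0.1027·(458/0.123)·(1260·3.711²/2) = 0.1027·3724·8678 = 3.319e+06 Pa.
ΔP = 3.319e+06 Pa = 33.2 bar.

ΔP ≈ 33.2 bar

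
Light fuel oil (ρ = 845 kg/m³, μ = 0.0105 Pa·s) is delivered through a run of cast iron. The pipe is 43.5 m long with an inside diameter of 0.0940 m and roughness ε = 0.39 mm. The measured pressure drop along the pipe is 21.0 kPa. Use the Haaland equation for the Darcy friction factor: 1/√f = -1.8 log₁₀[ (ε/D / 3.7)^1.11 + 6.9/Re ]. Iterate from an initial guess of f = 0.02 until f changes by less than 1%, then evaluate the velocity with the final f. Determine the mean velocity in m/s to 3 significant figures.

V ≈ 1.76 m/s

Rearranging Darcy-Weisbach: V = √(2·ΔP·D/(f·L·ρ)). With ε/D = 0.00039/0.094 = 0.00415, iterate starting from f = 0.02:
  f = 0.02 → V = √(2·2.1e+04·0.094/(0.02·43.5·845)) = 2.317 m/s; Re = ρVD/μ = 1.753e+04; f → 0.03353
  f = 0.03353 → V = 1.79 m/s; Re = 1.354e+04; f → 0.03469
  f = 0.03469 → V = 1.76 m/s; Re = 1.331e+04; f → 0.03478
Converged (Δf/f < 1%). With the final f = 0.03478: V = √(2·2.1e+04·0.094/(0.03478·43.5·845)) = 1.757 m/s.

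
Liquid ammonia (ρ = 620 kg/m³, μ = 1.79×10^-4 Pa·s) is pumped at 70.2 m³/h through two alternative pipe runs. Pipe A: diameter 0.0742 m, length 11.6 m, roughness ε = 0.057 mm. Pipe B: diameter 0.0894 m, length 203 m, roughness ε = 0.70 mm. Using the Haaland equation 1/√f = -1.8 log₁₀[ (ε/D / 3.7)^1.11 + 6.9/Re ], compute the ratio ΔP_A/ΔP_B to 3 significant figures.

ΔP_A/ΔP_B ≈ 0.0775

Pipe A: V = Q/A = 0.0195/0.004324 = 4.51 m/s; Re = 1.159e+06; ε/D = 0.000768; Haaland → f = 0.01875; ΔP_A = f(L/D)(ρV²/2) = 1.848e+04 Pa.
Pipe B: V = Q/A = 0.0195/0.006277 = 3.106 m/s; Re = 9.619e+05; ε/D = 0.00783; Haaland → f = 0.03509; ΔP_B = f(L/D)(ρV²/2) = 2.384e+05 Pa.
ΔP_A/ΔP_B = 1.848e+04/2.384e+05 = 0.0775.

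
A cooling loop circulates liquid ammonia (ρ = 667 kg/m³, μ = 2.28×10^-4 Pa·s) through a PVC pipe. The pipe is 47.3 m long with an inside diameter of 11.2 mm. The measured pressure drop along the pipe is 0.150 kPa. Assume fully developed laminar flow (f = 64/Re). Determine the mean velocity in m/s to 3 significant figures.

For laminar flow, f = 64/Re with Re = ρVD/μ, so Darcy-Weisbach reduces to ΔP = 32μLV/D². Solving for V: V = ΔP·D²/(32μL) = 150·(0.0112)²/(32·0.000228·47.3) = 0.05452 m/s.
Check: Re = ρVD/μ = 667·0.05452·0.0112/0.000228 = 1786 < 2300, so the laminar assumption holds.

V ≈ 0.0545 m/s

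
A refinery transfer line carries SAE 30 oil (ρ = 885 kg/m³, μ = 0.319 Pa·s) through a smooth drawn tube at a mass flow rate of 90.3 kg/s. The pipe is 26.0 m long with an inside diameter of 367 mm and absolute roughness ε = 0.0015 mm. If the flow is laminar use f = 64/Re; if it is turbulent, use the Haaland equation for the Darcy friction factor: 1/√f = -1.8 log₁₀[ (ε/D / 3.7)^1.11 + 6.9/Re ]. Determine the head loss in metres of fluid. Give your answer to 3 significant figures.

A = πD²/4 = π(0.367)²/4 = 0.1058 m²; mean velocity V = ṁ/(ρA) = 90.3/(885 · 0.1058) = 0.9645 m/s.
Reynolds number Re = ρVD/μ = 885 · 0.9645 · 0.367 / 0.319 = 982.1.
Re < 2300 → laminar flow, so f = 64/Re = 64/982.1 = 0.06517 (the turbulent correlation is not needed).
Darcy-Weisbach: ΔP = f(L/D)(ρV²/2) = 0.06517·(26/0.367)·(885·0.9645²/2) = 0.06517·70.84·411.7 = 1901 Pa.
Head loss h_f = ΔP/(ρg) = 1901/(885·9.81) = 0.219 m.

h_f ≈ 0.219 m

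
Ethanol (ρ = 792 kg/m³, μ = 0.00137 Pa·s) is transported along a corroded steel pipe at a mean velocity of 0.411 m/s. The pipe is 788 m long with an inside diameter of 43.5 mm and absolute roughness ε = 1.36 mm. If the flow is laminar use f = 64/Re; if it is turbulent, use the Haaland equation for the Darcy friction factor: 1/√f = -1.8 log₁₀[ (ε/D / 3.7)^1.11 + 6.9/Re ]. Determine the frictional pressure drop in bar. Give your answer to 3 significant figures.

ΔP ≈ 0.741 bar

Reynolds number Re = ρVD/μ = 792 · 0.411 · 0.0435 / 0.00137 = 1.034e+04.
Re > 4000 → turbulent. Relative roughness ε/D = 0.00136/0.0435 = 0.0313. Haaland: 1/√f = -1.8 log₁₀[(0.0313/3.7)^1.11 + 6.9/1.034e+04] = -1.8 log₁₀[0.005 + 0.000668] = 4.044, so f = 0.06114.
Darcy-Weisbach: ΔP = f(L/D)(ρV²/2) = 0.06114·(788/0.0435)·(792·0.411²/2) = 0.06114·1.811e+04·66.89 = 7.409e+04 Pa.
ΔP = 7.409e+04 Pa = 0.741 bar.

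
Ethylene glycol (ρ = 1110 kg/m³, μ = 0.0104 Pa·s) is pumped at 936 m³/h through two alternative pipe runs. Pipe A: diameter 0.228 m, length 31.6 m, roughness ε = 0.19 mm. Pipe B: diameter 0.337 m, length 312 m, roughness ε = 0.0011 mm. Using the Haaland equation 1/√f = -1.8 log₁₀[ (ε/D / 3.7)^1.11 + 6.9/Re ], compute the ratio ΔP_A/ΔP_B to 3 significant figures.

Pipe A: V = Q/A = 0.26/0.04083 = 6.368 m/s; Re = 1.55e+05; ε/D = 0.000833; Haaland → f = 0.02057; ΔP_A = f(L/D)(ρV²/2) = 6.418e+04 Pa.
Pipe B: V = Q/A = 0.26/0.0892 = 2.915 m/s; Re = 1.048e+05; ε/D = 3.26e-06; Haaland → f = 0.01766; ΔP_B = f(L/D)(ρV²/2) = 7.71e+04 Pa.
ΔP_A/ΔP_B = 6.418e+04/7.71e+04 = 0.832.

ΔP_A/ΔP_B ≈ 0.832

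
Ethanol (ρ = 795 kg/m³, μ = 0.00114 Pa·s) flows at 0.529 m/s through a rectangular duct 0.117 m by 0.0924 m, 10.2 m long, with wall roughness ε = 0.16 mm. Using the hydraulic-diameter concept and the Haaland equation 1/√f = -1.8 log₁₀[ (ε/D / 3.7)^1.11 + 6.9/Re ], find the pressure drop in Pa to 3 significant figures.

ΔP ≈ 286 Pa

Hydraulic diameter D_h = 4A/P = 4·(0.117·0.0924)/(2·(0.117+0.0924)) = 0.04324/0.4188 = 0.1033 m.
Re = ρVD_h/μ = 795·0.529·0.1033/0.00114 = 3.809e+04.
ε/D_h = 0.00016/0.1033 = 0.00155; Haaland gives 1/√f = -1.8 log₁₀[0.000178+0.000181] = 6.201, so f = 0.02601.
ΔP = f(L/D_h)(ρV²/2) = 0.02601·10.2/0.1033·111.2 = 285.8 Pa.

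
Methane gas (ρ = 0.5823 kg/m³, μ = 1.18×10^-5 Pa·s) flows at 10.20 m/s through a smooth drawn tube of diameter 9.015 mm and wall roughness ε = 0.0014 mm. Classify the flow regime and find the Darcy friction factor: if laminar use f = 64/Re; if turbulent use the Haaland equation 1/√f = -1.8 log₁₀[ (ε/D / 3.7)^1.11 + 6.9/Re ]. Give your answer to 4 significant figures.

Re = ρVD/μ = 0.5823·10.2·0.009015/1.18e-05 = 4538.
Re > 4000 → turbulent. ε/D = 1.4e-06/0.009015 = 0.000155; Haaland: 1/√f = -1.8 log₁₀[1.39e-05 + 0.00152] = 5.065, so f = 0.03898.

f ≈ 0.03898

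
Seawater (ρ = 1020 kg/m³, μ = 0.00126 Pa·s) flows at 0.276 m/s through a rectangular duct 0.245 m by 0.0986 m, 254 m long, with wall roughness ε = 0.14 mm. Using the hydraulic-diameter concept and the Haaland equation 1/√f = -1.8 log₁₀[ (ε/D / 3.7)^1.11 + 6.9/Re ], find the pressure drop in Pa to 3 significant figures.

ΔP ≈ 1790 Pa

Hydraulic diameter D_h = 4A/P = 4·(0.245·0.0986)/(2·(0.245+0.0986)) = 0.09663/0.6872 = 0.1406 m.
Re = ρVD_h/μ = 1020·0.276·0.1406/0.00126 = 3.142e+04.
ε/D_h = 0.00014/0.1406 = 0.000996; Haaland gives 1/√f = -1.8 log₁₀[0.000109+0.00022] = 6.27, so f = 0.02544.
ΔP = f(L/D_h)(ρV²/2) = 0.02544·254/0.1406·38.85 = 1785 Pa.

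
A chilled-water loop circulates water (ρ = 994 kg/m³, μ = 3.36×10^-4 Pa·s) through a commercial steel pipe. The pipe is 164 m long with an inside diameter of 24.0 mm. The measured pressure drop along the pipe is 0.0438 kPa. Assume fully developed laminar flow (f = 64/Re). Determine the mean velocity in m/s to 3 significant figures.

For laminar flow, f = 64/Re with Re = ρVD/μ, so Darcy-Weisbach reduces to ΔP = 32μLV/D². Solving for V: V = ΔP·D²/(32μL) = 43.8·(0.024)²/(32·0.000336·164) = 0.01431 m/s.
Check: Re = ρVD/μ = 994·0.01431·0.024/0.000336 = 1016 < 2300, so the laminar assumption holds.

V ≈ 0.0143 m/s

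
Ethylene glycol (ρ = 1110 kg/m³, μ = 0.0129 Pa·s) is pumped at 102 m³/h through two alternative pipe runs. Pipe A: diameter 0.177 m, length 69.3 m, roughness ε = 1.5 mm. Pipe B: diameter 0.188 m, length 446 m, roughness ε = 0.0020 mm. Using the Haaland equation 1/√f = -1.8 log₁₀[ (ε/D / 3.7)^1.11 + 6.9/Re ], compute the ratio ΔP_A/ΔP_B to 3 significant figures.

Pipe A: V = Q/A = 0.02833/0.02461 = 1.151 m/s; Re = 1.754e+04; ε/D = 0.00847; Haaland → f = 0.03923; ΔP_A = f(L/D)(ρV²/2) = 1.13e+04 Pa.
Pipe B: V = Q/A = 0.02833/0.02776 = 1.021 m/s; Re = 1.651e+04; ε/D = 1.06e-05; Haaland → f = 0.02704; ΔP_B = f(L/D)(ρV²/2) = 3.71e+04 Pa.
ΔP_A/ΔP_B = 1.13e+04/3.71e+04 = 0.305.

ΔP_A/ΔP_B ≈ 0.305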